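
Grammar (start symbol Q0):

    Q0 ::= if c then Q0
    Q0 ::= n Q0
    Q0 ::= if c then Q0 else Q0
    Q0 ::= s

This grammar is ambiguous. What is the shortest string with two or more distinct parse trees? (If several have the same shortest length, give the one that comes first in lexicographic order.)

length 1: no string has ≥2 trees
length 2: no string has ≥2 trees
length 3: no string has ≥2 trees
length 4: no string has ≥2 trees
length 5: no string has ≥2 trees
length 6: no string has ≥2 trees
length 7: no string has ≥2 trees
length 8: no string has ≥2 trees
length 9: if c then if c then s else s has 2 parse trees

Two derivations of if c then if c then s else s:
  Q0 ⇒ if c then Q0 ⇒ if c then if c then Q0 else Q0 ⇒ if c then if c then s else Q0 ⇒ if c then if c then s else s
  Q0 ⇒ if c then Q0 else Q0 ⇒ if c then if c then Q0 else Q0 ⇒ if c then if c then s else Q0 ⇒ if c then if c then s else s

if c then if c then s else s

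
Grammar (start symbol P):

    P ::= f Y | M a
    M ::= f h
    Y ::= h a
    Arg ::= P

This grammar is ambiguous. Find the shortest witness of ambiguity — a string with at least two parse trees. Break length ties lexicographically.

f h a

length 3: f h a has 2 parse trees

Two derivations of f h a:
  P ⇒ f Y ⇒ f h a
  P ⇒ M a ⇒ f h a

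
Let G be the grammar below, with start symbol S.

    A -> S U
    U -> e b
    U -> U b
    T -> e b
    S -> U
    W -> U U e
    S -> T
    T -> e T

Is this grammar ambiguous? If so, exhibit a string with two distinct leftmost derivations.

Ambiguous

Witness: e b

Derivation 1: S ⇒ U ⇒ e b
Derivation 2: S ⇒ T ⇒ e b

Two distinct leftmost derivations for the same string.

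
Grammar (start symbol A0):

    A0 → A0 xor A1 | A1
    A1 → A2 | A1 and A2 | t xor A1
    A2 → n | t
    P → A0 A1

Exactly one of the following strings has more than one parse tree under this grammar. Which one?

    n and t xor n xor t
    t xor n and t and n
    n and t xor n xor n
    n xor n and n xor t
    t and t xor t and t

n and t xor n xor t: 1 tree
t xor n and t and n: 4 trees
n and t xor n xor n: 1 tree
n xor n and n xor t: 1 tree
t and t xor t and t: 1 tree

t xor n and t and n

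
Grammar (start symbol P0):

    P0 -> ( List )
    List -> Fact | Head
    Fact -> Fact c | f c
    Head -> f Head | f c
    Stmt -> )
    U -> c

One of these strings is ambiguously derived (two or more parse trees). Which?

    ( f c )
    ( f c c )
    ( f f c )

( f c )

( f c ): 2 trees
( f c c ): 1 tree
( f f c ): 1 tree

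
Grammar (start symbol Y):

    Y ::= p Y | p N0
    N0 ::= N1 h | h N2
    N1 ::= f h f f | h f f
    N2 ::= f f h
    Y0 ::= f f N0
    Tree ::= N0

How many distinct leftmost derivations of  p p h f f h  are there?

2

Parse trees for p p h f f h:
  [Y p [Y p [N0 [N1 h f f] h]]]
  [Y p [Y p [N0 h [N2 f f h]]]]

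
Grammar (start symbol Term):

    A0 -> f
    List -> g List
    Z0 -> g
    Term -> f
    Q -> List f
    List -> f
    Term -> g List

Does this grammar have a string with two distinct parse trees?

Unambiguous

Only Term, List are reachable from Term; ignoring the rest: Restricted to the reachable nonterminals, every rule has the form A → t or A → t B, and no two rules for the same A share a first terminal. The grammar encodes a DFA — one run per string.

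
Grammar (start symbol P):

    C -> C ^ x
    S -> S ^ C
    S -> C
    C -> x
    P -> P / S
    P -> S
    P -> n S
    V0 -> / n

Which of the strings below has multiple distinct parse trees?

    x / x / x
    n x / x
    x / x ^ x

x / x / x: 1 tree
n x / x: 1 tree
x / x ^ x: 2 trees

x / x ^ x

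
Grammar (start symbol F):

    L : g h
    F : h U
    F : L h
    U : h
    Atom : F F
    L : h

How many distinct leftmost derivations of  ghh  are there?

1

Parse trees for ghh:
  [F [L g h] h]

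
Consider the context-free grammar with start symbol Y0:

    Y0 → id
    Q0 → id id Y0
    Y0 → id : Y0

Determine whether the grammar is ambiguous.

(Q0 is unreachable from Y0, so its rules don't affect L(Y0).) The reachable grammar is A → atom sep A | atom. Each atom is followed by either the separator (recurse) or end-of-string (stop) — no choice point.

Unambiguous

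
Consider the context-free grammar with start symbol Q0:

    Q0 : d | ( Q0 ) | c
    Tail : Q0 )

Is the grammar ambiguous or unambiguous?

Unambiguous

Only Q0 is reachable from Q0; ignoring the rest: Each string is a nest of matched brackets around a single atom. An opening bracket forces the recursive rule; an atom forces the base rule.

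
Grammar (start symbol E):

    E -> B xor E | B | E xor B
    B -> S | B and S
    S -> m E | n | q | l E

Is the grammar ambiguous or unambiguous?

Witness: n xor n

Derivation 1: E ⇒ B xor E ⇒ S xor E ⇒ n xor E ⇒ n xor B ⇒ n xor S ⇒ n xor n
Derivation 2: E ⇒ E xor B ⇒ B xor B ⇒ S xor B ⇒ n xor B ⇒ n xor S ⇒ n xor n

Two distinct leftmost derivations for the same string.

Ambiguous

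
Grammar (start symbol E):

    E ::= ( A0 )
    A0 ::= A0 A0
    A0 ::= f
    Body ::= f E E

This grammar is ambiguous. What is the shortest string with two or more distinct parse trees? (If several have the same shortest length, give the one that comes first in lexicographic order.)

( f f f )

length 3: no string has ≥2 trees
length 4: no string has ≥2 trees
length 5: ( f f f ) has 2 parse trees

Two derivations of ( f f f ):
  E ⇒ ( A0 ) ⇒ ( A0 A0 ) ⇒ ( A0 A0 A0 ) ⇒ ( f A0 A0 ) ⇒ ( f f A0 ) ⇒ ( f f f )
  E ⇒ ( A0 ) ⇒ ( A0 A0 ) ⇒ ( f A0 ) ⇒ ( f A0 A0 ) ⇒ ( f f A0 ) ⇒ ( f f f )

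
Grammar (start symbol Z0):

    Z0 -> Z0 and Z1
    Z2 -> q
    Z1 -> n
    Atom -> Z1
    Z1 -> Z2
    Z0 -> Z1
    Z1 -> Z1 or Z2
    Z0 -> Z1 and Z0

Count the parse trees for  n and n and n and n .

8

Parse trees for n and n and n and n:
  [Z0 [Z0 [Z0 [Z0 [Z1 n]] and [Z1 n]] and [Z1 n]] and [Z1 n]]
  [Z0 [Z0 [Z0 [Z1 n] and [Z0 [Z1 n]]] and [Z1 n]] and [Z1 n]]
  [Z0 [Z0 [Z1 n] and [Z0 [Z0 [Z1 n]] and [Z1 n]]] and [Z1 n]]
  [Z0 [Z0 [Z1 n] and [Z0 [Z1 n] and [Z0 [Z1 n]]]] and [Z1 n]]
  [Z0 [Z1 n] and [Z0 [Z0 [Z0 [Z1 n]] and [Z1 n]] and [Z1 n]]]
  [Z0 [Z1 n] and [Z0 [Z0 [Z1 n] and [Z0 [Z1 n]]] and [Z1 n]]]
  [Z0 [Z1 n] and [Z0 [Z1 n] and [Z0 [Z0 [Z1 n]] and [Z1 n]]]]
  [Z0 [Z1 n] and [Z0 [Z1 n] and [Z0 [Z1 n] and [Z0 [Z1 n]]]]]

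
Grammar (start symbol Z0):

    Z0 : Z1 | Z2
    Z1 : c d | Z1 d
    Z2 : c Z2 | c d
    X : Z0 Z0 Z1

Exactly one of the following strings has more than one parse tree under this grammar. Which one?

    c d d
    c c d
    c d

c d d: 1 tree
c c d: 1 tree
c d: 2 trees

c d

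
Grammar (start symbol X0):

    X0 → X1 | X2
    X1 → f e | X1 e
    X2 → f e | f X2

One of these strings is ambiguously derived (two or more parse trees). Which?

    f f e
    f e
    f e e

f f e: 1 tree
f e: 2 trees
f e e: 1 tree

f e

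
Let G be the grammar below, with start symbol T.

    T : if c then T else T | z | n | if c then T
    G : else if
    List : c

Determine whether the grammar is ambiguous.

Witness: if c then if c then n else n

Derivation 1: T ⇒ if c then T else T ⇒ if c then if c then T else T ⇒ if c then if c then n else T ⇒ if c then if c then n else n
Derivation 2: T ⇒ if c then T ⇒ if c then if c then T else T ⇒ if c then if c then n else T ⇒ if c then if c then n else n

Two distinct leftmost derivations for the same string.

Ambiguous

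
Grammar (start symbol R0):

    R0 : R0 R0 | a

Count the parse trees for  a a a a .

Parse trees for a a a a:
  [R0 [R0 a] [R0 [R0 a] [R0 [R0 a] [R0 a]]]]
  [R0 [R0 a] [R0 [R0 [R0 a] [R0 a]] [R0 a]]]
  [R0 [R0 [R0 a] [R0 a]] [R0 [R0 a] [R0 a]]]
  [R0 [R0 [R0 a] [R0 [R0 a] [R0 a]]] [R0 a]]
  [R0 [R0 [R0 [R0 a] [R0 a]] [R0 a]] [R0 a]]

5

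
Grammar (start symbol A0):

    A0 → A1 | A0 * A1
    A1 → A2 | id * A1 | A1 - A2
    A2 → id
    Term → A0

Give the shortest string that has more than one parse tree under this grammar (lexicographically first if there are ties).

id * id

length 1: no string has ≥2 trees
length 3: id * id has 2 parse trees

Two derivations of id * id:
  A0 ⇒ A1 ⇒ id * A1 ⇒ id * A2 ⇒ id * id
  A0 ⇒ A0 * A1 ⇒ A1 * A1 ⇒ A2 * A1 ⇒ id * A1 ⇒ id * A2 ⇒ id * id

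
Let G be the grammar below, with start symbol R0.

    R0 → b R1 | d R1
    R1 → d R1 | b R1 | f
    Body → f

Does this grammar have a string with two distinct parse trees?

Only R0, R1 are reachable from R0; ignoring the rest: Each reachable nonterminal has at most one production per leading terminal, and all productions are right-linear; the derivation is determined token-by-token.

Unambiguous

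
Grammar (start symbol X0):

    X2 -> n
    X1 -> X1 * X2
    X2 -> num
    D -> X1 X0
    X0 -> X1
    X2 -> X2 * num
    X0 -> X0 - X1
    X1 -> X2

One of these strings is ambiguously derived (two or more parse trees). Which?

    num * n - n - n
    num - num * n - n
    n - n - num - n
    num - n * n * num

num - n * n * num

num * n - n - n: 1 tree
num - num * n - n: 1 tree
n - n - num - n: 1 tree
num - n * n * num: 2 trees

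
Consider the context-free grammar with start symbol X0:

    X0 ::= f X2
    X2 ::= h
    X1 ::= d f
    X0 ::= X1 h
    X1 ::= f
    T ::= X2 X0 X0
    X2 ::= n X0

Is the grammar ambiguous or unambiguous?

Ambiguous

Witness: f h

Derivation 1: X0 ⇒ f X2 ⇒ f h
Derivation 2: X0 ⇒ X1 h ⇒ f h

Two distinct leftmost derivations for the same string.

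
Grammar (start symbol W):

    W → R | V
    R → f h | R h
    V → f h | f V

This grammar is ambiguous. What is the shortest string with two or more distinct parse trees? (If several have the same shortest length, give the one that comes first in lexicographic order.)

f h

length 2: f h has 2 parse trees

Two derivations of f h:
  W ⇒ R ⇒ f h
  W ⇒ V ⇒ f h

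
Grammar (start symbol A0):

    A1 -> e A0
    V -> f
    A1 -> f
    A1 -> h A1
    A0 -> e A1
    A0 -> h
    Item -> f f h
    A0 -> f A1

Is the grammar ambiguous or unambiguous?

Unambiguous

Only A0, A1 are reachable from A0; ignoring the rest: Restricted to the reachable nonterminals, every rule has the form A → t or A → t B, and no two rules for the same A share a first terminal. The grammar encodes a DFA — one run per string.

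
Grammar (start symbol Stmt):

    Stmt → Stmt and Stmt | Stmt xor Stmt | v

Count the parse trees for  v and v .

Parse trees for v and v:
  [Stmt [Stmt v] and [Stmt v]]

1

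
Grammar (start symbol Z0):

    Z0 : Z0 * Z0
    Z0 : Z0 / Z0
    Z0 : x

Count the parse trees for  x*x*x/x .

Parse trees for x*x*x/x:
  [Z0 [Z0 x] * [Z0 [Z0 x] * [Z0 [Z0 x] / [Z0 x]]]]
  [Z0 [Z0 x] * [Z0 [Z0 [Z0 x] * [Z0 x]] / [Z0 x]]]
  [Z0 [Z0 [Z0 x] * [Z0 x]] * [Z0 [Z0 x] / [Z0 x]]]
  [Z0 [Z0 [Z0 x] * [Z0 [Z0 x] * [Z0 x]]] / [Z0 x]]
  [Z0 [Z0 [Z0 [Z0 x] * [Z0 x]] * [Z0 x]] / [Z0 x]]

5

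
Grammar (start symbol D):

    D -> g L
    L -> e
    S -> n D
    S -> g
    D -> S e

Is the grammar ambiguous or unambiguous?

Witness: g e

Derivation 1: D ⇒ g L ⇒ g e
Derivation 2: D ⇒ S e ⇒ g e

Two distinct leftmost derivations for the same string.

Ambiguous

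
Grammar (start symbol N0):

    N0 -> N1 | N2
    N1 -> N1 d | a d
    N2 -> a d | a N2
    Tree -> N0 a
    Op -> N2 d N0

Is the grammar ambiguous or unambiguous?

Ambiguous

Witness: a d

Derivation 1: N0 ⇒ N1 ⇒ a d
Derivation 2: N0 ⇒ N2 ⇒ a d

Two distinct leftmost derivations for the same string.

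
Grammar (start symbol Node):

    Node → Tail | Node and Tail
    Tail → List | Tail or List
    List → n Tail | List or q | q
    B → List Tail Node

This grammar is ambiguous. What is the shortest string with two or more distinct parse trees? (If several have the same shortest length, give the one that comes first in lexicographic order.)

length 1: no string has ≥2 trees
length 2: no string has ≥2 trees
length 3: q or q has 2 parse trees

Two derivations of q or q:
  Node ⇒ Tail ⇒ List ⇒ List or q ⇒ q or q
  Node ⇒ Tail ⇒ Tail or List ⇒ List or List ⇒ q or List ⇒ q or q

q or q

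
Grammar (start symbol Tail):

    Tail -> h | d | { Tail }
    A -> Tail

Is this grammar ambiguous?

Only Tail is reachable from Tail; ignoring the rest: L(Tail) is { openⁿ atom closeⁿ : n ≥ 0 }. The bracket depth fixes n, and the derivation is forced at every step.

Unambiguous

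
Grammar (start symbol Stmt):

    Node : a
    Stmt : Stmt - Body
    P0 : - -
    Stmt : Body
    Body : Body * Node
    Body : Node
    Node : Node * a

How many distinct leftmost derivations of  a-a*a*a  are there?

4

Parse trees for a-a*a*a:
  [Stmt [Stmt [Body [Node a]]] - [Body [Body [Node a]] * [Node [Node a] * a]]]
  [Stmt [Stmt [Body [Node a]]] - [Body [Body [Body [Node a]] * [Node a]] * [Node a]]]
  [Stmt [Stmt [Body [Node a]]] - [Body [Body [Node [Node a] * a]] * [Node a]]]
  [Stmt [Stmt [Body [Node a]]] - [Body [Node [Node [Node a] * a] * a]]]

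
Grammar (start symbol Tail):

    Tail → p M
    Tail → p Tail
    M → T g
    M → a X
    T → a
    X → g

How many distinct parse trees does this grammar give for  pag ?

Parse trees for pag:
  [Tail p [M [T a] g]]
  [Tail p [M a [X g]]]

2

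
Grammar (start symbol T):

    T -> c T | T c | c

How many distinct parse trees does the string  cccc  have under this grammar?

8

Parse trees for cccc:
  [T c [T c [T c [T c]]]]
  [T c [T c [T [T c] c]]]
  [T c [T [T c [T c]] c]]
  [T c [T [T [T c] c] c]]
  [T [T c [T c [T c]]] c]
  [T [T c [T [T c] c]] c]
  [T [T [T c [T c]] c] c]
  [T [T [T [T c] c] c] c]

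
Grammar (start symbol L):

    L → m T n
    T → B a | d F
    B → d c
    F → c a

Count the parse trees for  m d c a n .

Parse trees for m d c a n:
  [L m [T [B d c] a] n]
  [L m [T d [F c a]] n]

2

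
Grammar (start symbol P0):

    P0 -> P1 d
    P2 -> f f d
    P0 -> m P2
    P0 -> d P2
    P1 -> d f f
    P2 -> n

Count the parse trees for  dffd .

2

Parse trees for dffd:
  [P0 [P1 d f f] d]
  [P0 d [P2 f f d]]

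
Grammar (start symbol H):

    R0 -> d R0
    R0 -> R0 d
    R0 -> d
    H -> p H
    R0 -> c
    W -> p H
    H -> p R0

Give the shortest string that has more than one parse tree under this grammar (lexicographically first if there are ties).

length 2: no string has ≥2 trees
length 3: p d d has 2 parse trees

Two derivations of p d d:
  H ⇒ p R0 ⇒ p d R0 ⇒ p d d
  H ⇒ p R0 ⇒ p R0 d ⇒ p d d

p d d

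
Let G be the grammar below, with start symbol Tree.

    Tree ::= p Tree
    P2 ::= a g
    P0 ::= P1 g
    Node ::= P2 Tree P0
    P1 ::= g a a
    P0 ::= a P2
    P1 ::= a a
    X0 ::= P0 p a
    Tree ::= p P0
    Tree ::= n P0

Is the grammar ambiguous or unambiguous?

Witness: n a a g

Derivation 1: Tree ⇒ n P0 ⇒ n P1 g ⇒ n a a g
Derivation 2: Tree ⇒ n P0 ⇒ n a P2 ⇒ n a a g

Two distinct leftmost derivations for the same string.

Ambiguous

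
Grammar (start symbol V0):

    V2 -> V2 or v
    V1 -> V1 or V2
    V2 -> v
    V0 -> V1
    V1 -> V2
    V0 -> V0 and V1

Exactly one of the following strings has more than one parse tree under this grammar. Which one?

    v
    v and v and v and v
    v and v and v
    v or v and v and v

v: 1 tree
v and v and v and v: 1 tree
v and v and v: 1 tree
v or v and v and v: 2 trees

v or v and v and v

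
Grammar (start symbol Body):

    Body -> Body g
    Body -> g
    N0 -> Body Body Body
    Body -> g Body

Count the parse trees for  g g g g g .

16

Parse trees for g g g g g (showing first 6 of 16):
  [Body [Body [Body [Body [Body g] g] g] g] g]
  [Body [Body [Body [Body g [Body g]] g] g] g]
  [Body [Body [Body g [Body [Body g] g]] g] g]
  [Body [Body [Body g [Body g [Body g]]] g] g]
  [Body [Body g [Body [Body [Body g] g] g]] g]
  [Body [Body g [Body [Body g [Body g]] g]] g]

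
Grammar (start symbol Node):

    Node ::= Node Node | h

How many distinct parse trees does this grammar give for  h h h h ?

Parse trees for h h h h:
  [Node [Node h] [Node [Node h] [Node [Node h] [Node h]]]]
  [Node [Node h] [Node [Node [Node h] [Node h]] [Node h]]]
  [Node [Node [Node h] [Node h]] [Node [Node h] [Node h]]]
  [Node [Node [Node h] [Node [Node h] [Node h]]] [Node h]]
  [Node [Node [Node [Node h] [Node h]] [Node h]] [Node h]]

5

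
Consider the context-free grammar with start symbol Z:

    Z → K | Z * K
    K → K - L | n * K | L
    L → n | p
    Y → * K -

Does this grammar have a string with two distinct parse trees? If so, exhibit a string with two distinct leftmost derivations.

Witness: n * n

Derivation 1: Z ⇒ K ⇒ n * K ⇒ n * L ⇒ n * n
Derivation 2: Z ⇒ Z * K ⇒ K * K ⇒ L * K ⇒ n * K ⇒ n * L ⇒ n * n

Two distinct leftmost derivations for the same string.

Ambiguous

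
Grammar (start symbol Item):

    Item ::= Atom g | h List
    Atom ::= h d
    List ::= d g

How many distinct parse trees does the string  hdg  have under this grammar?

2

Parse trees for hdg:
  [Item [Atom h d] g]
  [Item h [List d g]]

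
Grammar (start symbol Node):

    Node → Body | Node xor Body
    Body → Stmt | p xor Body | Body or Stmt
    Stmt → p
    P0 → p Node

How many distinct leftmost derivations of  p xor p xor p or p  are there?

7

Parse trees for p xor p xor p or p:
  [Node [Body p xor [Body p xor [Body [Body [Stmt p]] or [Stmt p]]]]]
  [Node [Body p xor [Body [Body p xor [Body [Stmt p]]] or [Stmt p]]]]
  [Node [Body [Body p xor [Body p xor [Body [Stmt p]]]] or [Stmt p]]]
  [Node [Node [Body [Stmt p]]] xor [Body p xor [Body [Body [Stmt p]] or [Stmt p]]]]
  [Node [Node [Body [Stmt p]]] xor [Body [Body p xor [Body [Stmt p]]] or [Stmt p]]]
  [Node [Node [Body p xor [Body [Stmt p]]]] xor [Body [Body [Stmt p]] or [Stmt p]]]
  [Node [Node [Node [Body [Stmt p]]] xor [Body [Stmt p]]] xor [Body [Body [Stmt p]] or [Stmt p]]]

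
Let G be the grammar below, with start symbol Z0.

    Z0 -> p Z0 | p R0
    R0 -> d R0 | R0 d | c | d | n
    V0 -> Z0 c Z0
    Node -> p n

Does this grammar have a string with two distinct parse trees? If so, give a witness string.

Ambiguous

Witness: p d d

Derivation 1: Z0 ⇒ p R0 ⇒ p d R0 ⇒ p d d
Derivation 2: Z0 ⇒ p R0 ⇒ p R0 d ⇒ p d d

Two distinct leftmost derivations for the same string.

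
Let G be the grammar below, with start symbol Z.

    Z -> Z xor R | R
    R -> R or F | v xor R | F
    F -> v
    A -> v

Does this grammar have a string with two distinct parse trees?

Ambiguous

Witness: v xor v

Derivation 1: Z ⇒ Z xor R ⇒ R xor R ⇒ F xor R ⇒ v xor R ⇒ v xor F ⇒ v xor v
Derivation 2: Z ⇒ R ⇒ v xor R ⇒ v xor F ⇒ v xor v

Two distinct leftmost derivations for the same string.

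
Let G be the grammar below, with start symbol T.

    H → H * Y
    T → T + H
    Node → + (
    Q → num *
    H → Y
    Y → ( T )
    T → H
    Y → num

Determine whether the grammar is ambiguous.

Unambiguous

Only T, H, Y are reachable from T; ignoring the rest: The grammar is stratified — T handles '+' (left-recursive), H handles '*', Y atoms. Each operator has a fixed associativity and precedence level, so every string has one parse.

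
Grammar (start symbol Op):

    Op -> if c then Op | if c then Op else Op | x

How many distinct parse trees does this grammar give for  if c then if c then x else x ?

2

Parse trees for if c then if c then x else x:
  [Op if c then [Op if c then [Op x] else [Op x]]]
  [Op if c then [Op if c then [Op x]] else [Op x]]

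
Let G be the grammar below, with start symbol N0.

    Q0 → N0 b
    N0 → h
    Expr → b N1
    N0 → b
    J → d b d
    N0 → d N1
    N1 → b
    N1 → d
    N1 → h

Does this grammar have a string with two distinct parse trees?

Unambiguous

(Q0, J, Expr are unreachable from N0, so their rules don't affect L(N0).) Restricted to the reachable nonterminals, every rule has the form A → t or A → t B, and no two rules for the same A share a first terminal. The grammar encodes a DFA — one run per string.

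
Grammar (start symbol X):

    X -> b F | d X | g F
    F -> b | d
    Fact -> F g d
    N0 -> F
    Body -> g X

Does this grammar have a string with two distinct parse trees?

Only X, F are reachable from X; ignoring the rest: Each reachable nonterminal has at most one production per leading terminal, and all productions are right-linear; the derivation is determined token-by-token.

Unambiguous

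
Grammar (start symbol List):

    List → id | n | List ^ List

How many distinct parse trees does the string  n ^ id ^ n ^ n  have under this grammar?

5

Parse trees for n ^ id ^ n ^ n:
  [List [List n] ^ [List [List id] ^ [List [List n] ^ [List n]]]]
  [List [List n] ^ [List [List [List id] ^ [List n]] ^ [List n]]]
  [List [List [List n] ^ [List id]] ^ [List [List n] ^ [List n]]]
  [List [List [List n] ^ [List [List id] ^ [List n]]] ^ [List n]]
  [List [List [List [List n] ^ [List id]] ^ [List n]] ^ [List n]]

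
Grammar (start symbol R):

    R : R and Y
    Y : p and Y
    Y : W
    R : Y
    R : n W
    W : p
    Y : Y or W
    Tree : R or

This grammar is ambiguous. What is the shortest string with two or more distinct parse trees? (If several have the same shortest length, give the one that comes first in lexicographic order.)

p and p

length 1: no string has ≥2 trees
length 2: no string has ≥2 trees
length 3: p and p has 2 parse trees

Two derivations of p and p:
  R ⇒ R and Y ⇒ Y and Y ⇒ W and Y ⇒ p and Y ⇒ p and W ⇒ p and p
  R ⇒ Y ⇒ p and Y ⇒ p and W ⇒ p and p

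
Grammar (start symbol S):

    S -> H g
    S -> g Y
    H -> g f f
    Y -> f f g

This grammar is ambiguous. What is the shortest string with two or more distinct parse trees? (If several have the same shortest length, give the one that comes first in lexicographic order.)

g f f g

length 4: g f f g has 2 parse trees

Two derivations of g f f g:
  S ⇒ H g ⇒ g f f g
  S ⇒ g Y ⇒ g f f g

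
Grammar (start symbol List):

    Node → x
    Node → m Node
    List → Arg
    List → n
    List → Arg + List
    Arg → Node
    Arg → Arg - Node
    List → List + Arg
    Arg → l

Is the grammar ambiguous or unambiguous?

Witness: l + l

Derivation 1: List ⇒ Arg + List ⇒ l + List ⇒ l + Arg ⇒ l + l
Derivation 2: List ⇒ List + Arg ⇒ Arg + Arg ⇒ l + Arg ⇒ l + l

Two distinct leftmost derivations for the same string.

Ambiguous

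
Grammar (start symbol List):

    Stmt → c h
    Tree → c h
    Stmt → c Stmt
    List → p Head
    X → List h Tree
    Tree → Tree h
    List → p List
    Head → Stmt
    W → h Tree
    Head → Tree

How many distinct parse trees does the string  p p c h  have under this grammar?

Parse trees for p p c h:
  [List p [List p [Head [Stmt c h]]]]
  [List p [List p [Head [Tree c h]]]]

2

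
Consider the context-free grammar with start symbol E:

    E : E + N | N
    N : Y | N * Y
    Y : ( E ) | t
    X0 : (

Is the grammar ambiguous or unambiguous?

(X0 is unreachable from E, so its rules don't affect L(E).) E → E + N | N  ;  N → N * Y | Y  — a left-associative chain with Y at the bottom. Each string factors uniquely by precedence.

Unambiguous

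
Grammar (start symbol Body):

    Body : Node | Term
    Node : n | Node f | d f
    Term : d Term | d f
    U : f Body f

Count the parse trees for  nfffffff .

Parse trees for nfffffff:
  [Body [Node [Node [Node [Node [Node [Node [Node [Node n] f] f] f] f] f] f] f]]

1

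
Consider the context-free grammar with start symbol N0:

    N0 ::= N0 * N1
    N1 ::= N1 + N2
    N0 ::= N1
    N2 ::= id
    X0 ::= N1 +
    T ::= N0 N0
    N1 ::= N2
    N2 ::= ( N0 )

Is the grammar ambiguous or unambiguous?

Unambiguous

Only N0, N1, N2 are reachable from N0; ignoring the rest: The grammar is stratified — N0 handles '*' (left-recursive), N1 handles '+', N2 atoms. Each operator has a fixed associativity and precedence level, so every string has one parse.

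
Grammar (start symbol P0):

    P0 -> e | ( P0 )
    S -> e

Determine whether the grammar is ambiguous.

Unambiguous

(S is unreachable from P0, so its rules don't affect L(P0).) Each string is a nest of matched brackets around a single atom. An opening bracket forces the recursive rule; an atom forces the base rule.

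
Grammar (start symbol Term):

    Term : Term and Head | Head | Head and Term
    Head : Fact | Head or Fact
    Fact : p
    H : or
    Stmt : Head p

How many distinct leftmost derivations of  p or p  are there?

Parse trees for p or p:
  [Term [Head [Head [Fact p]] or [Fact p]]]

1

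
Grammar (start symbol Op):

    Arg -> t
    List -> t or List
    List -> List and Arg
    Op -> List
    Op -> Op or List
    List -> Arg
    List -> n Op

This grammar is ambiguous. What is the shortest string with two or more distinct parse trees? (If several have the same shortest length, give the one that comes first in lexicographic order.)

t or t

length 1: no string has ≥2 trees
length 2: no string has ≥2 trees
length 3: t or t has 2 parse trees

Two derivations of t or t:
  Op ⇒ List ⇒ t or List ⇒ t or Arg ⇒ t or t
  Op ⇒ Op or List ⇒ List or List ⇒ Arg or List ⇒ t or List ⇒ t or Arg ⇒ t or t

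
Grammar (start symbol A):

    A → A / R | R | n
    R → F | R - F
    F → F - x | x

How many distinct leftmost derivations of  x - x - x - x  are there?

8

Parse trees for x - x - x - x:
  [A [R [F [F [F [F x] - x] - x] - x]]]
  [A [R [R [F x]] - [F [F [F x] - x] - x]]]
  [A [R [R [F [F x] - x]] - [F [F x] - x]]]
  [A [R [R [R [F x]] - [F x]] - [F [F x] - x]]]
  [A [R [R [F [F [F x] - x] - x]] - [F x]]]
  [A [R [R [R [F x]] - [F [F x] - x]] - [F x]]]
  [A [R [R [R [F [F x] - x]] - [F x]] - [F x]]]
  [A [R [R [R [R [F x]] - [F x]] - [F x]] - [F x]]]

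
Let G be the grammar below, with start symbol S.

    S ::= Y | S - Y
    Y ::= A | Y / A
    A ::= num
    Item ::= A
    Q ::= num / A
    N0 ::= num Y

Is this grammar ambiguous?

Only S, Y, A are reachable from S; ignoring the rest: S → S - Y | Y  ;  Y → Y / A | A  — a left-associative chain with A at the bottom. Each string factors uniquely by precedence.

Unambiguous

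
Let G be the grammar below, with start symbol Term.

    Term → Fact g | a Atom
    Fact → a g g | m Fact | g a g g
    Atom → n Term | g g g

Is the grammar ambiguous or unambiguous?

Witness: a g g g

Derivation 1: Term ⇒ Fact g ⇒ a g g g
Derivation 2: Term ⇒ a Atom ⇒ a g g g

Two distinct leftmost derivations for the same string.

Ambiguous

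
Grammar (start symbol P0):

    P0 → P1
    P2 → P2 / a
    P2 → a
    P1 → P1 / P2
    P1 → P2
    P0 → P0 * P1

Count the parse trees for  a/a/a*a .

4

Parse trees for a/a/a*a:
  [P0 [P0 [P1 [P1 [P2 a]] / [P2 [P2 a] / a]]] * [P1 [P2 a]]]
  [P0 [P0 [P1 [P1 [P1 [P2 a]] / [P2 a]] / [P2 a]]] * [P1 [P2 a]]]
  [P0 [P0 [P1 [P1 [P2 [P2 a] / a]] / [P2 a]]] * [P1 [P2 a]]]
  [P0 [P0 [P1 [P2 [P2 [P2 a] / a] / a]]] * [P1 [P2 a]]]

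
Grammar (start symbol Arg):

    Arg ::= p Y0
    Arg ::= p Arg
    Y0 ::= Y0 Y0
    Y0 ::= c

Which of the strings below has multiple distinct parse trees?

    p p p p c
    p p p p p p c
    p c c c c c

p c c c c c

p p p p c: 1 tree
p p p p p p c: 1 tree
p c c c c c: 14 trees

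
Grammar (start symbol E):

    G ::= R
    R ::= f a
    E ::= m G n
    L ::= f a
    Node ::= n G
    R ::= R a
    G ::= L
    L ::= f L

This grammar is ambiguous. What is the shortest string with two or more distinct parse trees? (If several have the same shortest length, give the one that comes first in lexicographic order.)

m f a n

length 4: m f a n has 2 parse trees

Two derivations of m f a n:
  E ⇒ m G n ⇒ m R n ⇒ m f a n
  E ⇒ m G n ⇒ m L n ⇒ m f a n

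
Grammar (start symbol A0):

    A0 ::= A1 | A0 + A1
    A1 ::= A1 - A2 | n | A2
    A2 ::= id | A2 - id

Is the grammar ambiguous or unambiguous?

Witness: id - id

Derivation 1: A0 ⇒ A1 ⇒ A1 - A2 ⇒ A2 - A2 ⇒ id - A2 ⇒ id - id
Derivation 2: A0 ⇒ A1 ⇒ A2 ⇒ A2 - id ⇒ id - id

Two distinct leftmost derivations for the same string.

Ambiguous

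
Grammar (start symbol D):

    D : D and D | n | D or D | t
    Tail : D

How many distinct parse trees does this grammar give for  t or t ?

Parse trees for t or t:
  [D [D t] or [D t]]

1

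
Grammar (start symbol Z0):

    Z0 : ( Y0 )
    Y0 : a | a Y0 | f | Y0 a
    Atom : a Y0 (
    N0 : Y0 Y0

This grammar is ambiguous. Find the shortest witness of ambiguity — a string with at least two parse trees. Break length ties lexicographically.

length 3: no string has ≥2 trees
length 4: ( a a ) has 2 parse trees

Two derivations of ( a a ):
  Z0 ⇒ ( Y0 ) ⇒ ( a Y0 ) ⇒ ( a a )
  Z0 ⇒ ( Y0 ) ⇒ ( Y0 a ) ⇒ ( a a )

( a a )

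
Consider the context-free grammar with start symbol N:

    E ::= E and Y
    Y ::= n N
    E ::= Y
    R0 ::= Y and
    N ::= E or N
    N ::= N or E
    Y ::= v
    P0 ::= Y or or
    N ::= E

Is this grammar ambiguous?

Ambiguous

Witness: v or v

Derivation 1: N ⇒ E or N ⇒ Y or N ⇒ v or N ⇒ v or E ⇒ v or Y ⇒ v or v
Derivation 2: N ⇒ N or E ⇒ E or E ⇒ Y or E ⇒ v or E ⇒ v or Y ⇒ v or v

Two distinct leftmost derivations for the same string.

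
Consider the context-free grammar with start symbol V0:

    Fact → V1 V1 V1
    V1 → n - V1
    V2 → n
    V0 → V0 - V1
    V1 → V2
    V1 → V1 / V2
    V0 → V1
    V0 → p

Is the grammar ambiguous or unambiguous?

Ambiguous

Witness: n - n

Derivation 1: V0 ⇒ V0 - V1 ⇒ V1 - V1 ⇒ V2 - V1 ⇒ n - V1 ⇒ n - V2 ⇒ n - n
Derivation 2: V0 ⇒ V1 ⇒ n - V1 ⇒ n - V2 ⇒ n - n

Two distinct leftmost derivations for the same string.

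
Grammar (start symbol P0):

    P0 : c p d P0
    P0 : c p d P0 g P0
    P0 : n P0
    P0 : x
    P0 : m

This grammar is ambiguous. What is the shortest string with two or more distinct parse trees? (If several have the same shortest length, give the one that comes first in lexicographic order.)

c p d c p d m g m

length 1: no string has ≥2 trees
length 2: no string has ≥2 trees
length 3: no string has ≥2 trees
length 4: no string has ≥2 trees
length 5: no string has ≥2 trees
length 6: no string has ≥2 trees
length 7: no string has ≥2 trees
length 8: no string has ≥2 trees
length 9: c p d c p d m g m has 2 parse trees

Two derivations of c p d c p d m g m:
  P0 ⇒ c p d P0 ⇒ c p d c p d P0 g P0 ⇒ c p d c p d m g P0 ⇒ c p d c p d m g m
  P0 ⇒ c p d P0 g P0 ⇒ c p d c p d P0 g P0 ⇒ c p d c p d m g P0 ⇒ c p d c p d m g m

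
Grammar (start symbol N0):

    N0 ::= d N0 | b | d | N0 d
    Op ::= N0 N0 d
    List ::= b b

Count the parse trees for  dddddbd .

6

Parse trees for dddddbd:
  [N0 d [N0 d [N0 d [N0 d [N0 d [N0 [N0 b] d]]]]]]
  [N0 d [N0 d [N0 d [N0 d [N0 [N0 d [N0 b]] d]]]]]
  [N0 d [N0 d [N0 d [N0 [N0 d [N0 d [N0 b]]] d]]]]
  [N0 d [N0 d [N0 [N0 d [N0 d [N0 d [N0 b]]]] d]]]
  [N0 d [N0 [N0 d [N0 d [N0 d [N0 d [N0 b]]]]] d]]
  [N0 [N0 d [N0 d [N0 d [N0 d [N0 d [N0 b]]]]]] d]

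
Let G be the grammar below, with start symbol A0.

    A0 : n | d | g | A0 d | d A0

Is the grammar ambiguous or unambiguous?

Witness: d d

Derivation 1: A0 ⇒ A0 d ⇒ d d
Derivation 2: A0 ⇒ d A0 ⇒ d d

Two distinct leftmost derivations for the same string.

Ambiguous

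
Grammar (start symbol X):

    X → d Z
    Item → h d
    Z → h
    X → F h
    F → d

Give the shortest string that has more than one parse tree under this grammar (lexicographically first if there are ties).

d h

length 2: d h has 2 parse trees

Two derivations of d h:
  X ⇒ d Z ⇒ d h
  X ⇒ F h ⇒ d h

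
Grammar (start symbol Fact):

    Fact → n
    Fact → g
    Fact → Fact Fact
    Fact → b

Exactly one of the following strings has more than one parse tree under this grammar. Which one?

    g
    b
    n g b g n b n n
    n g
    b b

n g b g n b n n

g: 1 tree
b: 1 tree
n g b g n b n n: 429 trees
n g: 1 tree
b b: 1 tree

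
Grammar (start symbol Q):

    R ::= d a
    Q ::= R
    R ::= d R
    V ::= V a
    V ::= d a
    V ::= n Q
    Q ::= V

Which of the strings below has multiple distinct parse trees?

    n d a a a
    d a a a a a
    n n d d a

n d a a a: 4 trees
d a a a a a: 1 tree
n n d d a: 1 tree

n d a a a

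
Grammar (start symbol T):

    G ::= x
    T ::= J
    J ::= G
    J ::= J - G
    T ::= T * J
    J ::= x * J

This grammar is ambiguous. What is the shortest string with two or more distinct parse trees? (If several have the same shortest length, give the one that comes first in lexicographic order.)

length 1: no string has ≥2 trees
length 3: x * x has 2 parse trees

Two derivations of x * x:
  T ⇒ J ⇒ x * J ⇒ x * G ⇒ x * x
  T ⇒ T * J ⇒ J * J ⇒ G * J ⇒ x * J ⇒ x * G ⇒ x * x

x * x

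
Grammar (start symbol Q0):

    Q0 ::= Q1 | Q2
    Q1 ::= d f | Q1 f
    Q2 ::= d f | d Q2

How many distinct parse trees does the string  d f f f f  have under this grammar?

1

Parse trees for d f f f f:
  [Q0 [Q1 [Q1 [Q1 [Q1 d f] f] f] f]]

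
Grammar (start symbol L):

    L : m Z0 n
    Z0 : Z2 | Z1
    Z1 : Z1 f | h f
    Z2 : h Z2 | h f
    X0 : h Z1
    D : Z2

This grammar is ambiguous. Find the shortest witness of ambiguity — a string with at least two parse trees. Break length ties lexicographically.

m h f n

length 4: m h f n has 2 parse trees

Two derivations of m h f n:
  L ⇒ m Z0 n ⇒ m Z2 n ⇒ m h f n
  L ⇒ m Z0 n ⇒ m Z1 n ⇒ m h f n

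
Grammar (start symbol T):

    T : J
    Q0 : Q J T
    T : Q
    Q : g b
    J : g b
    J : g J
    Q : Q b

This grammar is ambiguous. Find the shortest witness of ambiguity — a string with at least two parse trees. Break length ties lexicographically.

length 2: g b has 2 parse trees

Two derivations of g b:
  T ⇒ J ⇒ g b
  T ⇒ Q ⇒ g b

g b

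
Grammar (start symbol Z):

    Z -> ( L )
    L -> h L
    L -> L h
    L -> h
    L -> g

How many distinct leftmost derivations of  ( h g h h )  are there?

Parse trees for ( h g h h ):
  [Z ( [L h [L [L [L g] h] h]] )]
  [Z ( [L [L h [L [L g] h]] h] )]
  [Z ( [L [L [L h [L g]] h] h] )]

3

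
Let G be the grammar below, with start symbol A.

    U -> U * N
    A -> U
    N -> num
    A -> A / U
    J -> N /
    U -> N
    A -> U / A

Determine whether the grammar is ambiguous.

Witness: num / num

Derivation 1: A ⇒ A / U ⇒ U / U ⇒ N / U ⇒ num / U ⇒ num / N ⇒ num / num
Derivation 2: A ⇒ U / A ⇒ N / A ⇒ num / A ⇒ num / U ⇒ num / N ⇒ num / num

Two distinct leftmost derivations for the same string.

Ambiguous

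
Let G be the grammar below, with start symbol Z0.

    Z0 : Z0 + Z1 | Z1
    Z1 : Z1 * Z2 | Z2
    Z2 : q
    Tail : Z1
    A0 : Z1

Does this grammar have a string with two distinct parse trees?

Only Z0, Z1, Z2 are reachable from Z0; ignoring the rest: This is a standard precedence ladder (Z0 over Z1 over Z2), with each level left-recursive on its own operator ('+' at Z0, '*' at Z1). That structure is LR(1), hence unambiguous.

Unambiguous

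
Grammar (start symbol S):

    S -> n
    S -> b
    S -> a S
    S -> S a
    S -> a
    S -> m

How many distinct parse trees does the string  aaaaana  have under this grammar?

6

Parse trees for aaaaana:
  [S a [S a [S a [S a [S a [S [S n] a]]]]]]
  [S a [S a [S a [S a [S [S a [S n]] a]]]]]
  [S a [S a [S a [S [S a [S a [S n]]] a]]]]
  [S a [S a [S [S a [S a [S a [S n]]]] a]]]
  [S a [S [S a [S a [S a [S a [S n]]]]] a]]
  [S [S a [S a [S a [S a [S a [S n]]]]]] a]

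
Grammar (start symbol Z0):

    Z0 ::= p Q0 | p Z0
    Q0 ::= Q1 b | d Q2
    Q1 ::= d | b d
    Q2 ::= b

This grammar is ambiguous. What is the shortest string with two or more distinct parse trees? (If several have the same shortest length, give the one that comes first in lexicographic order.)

length 3: p d b has 2 parse trees

Two derivations of p d b:
  Z0 ⇒ p Q0 ⇒ p Q1 b ⇒ p d b
  Z0 ⇒ p Q0 ⇒ p d Q2 ⇒ p d b

p d b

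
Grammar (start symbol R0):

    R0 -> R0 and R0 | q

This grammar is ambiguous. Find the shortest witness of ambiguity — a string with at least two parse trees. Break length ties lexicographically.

length 1: no string has ≥2 trees
length 3: no string has ≥2 trees
length 5: q and q and q has 2 parse trees

Two derivations of q and q and q:
  R0 ⇒ R0 and R0 ⇒ R0 and R0 and R0 ⇒ q and R0 and R0 ⇒ q and q and R0 ⇒ q and q and q
  R0 ⇒ R0 and R0 ⇒ q and R0 ⇒ q and R0 and R0 ⇒ q and q and R0 ⇒ q and q and q

q and q and q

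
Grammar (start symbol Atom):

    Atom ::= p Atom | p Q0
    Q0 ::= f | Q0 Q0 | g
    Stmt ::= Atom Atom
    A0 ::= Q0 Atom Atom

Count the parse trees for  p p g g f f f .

Parse trees for p p g g f f f (showing first 6 of 14):
  [Atom p [Atom p [Q0 [Q0 g] [Q0 [Q0 g] [Q0 [Q0 f] [Q0 [Q0 f] [Q0 f]]]]]]]
  [Atom p [Atom p [Q0 [Q0 g] [Q0 [Q0 g] [Q0 [Q0 [Q0 f] [Q0 f]] [Q0 f]]]]]]
  [Atom p [Atom p [Q0 [Q0 g] [Q0 [Q0 [Q0 g] [Q0 f]] [Q0 [Q0 f] [Q0 f]]]]]]
  [Atom p [Atom p [Q0 [Q0 g] [Q0 [Q0 [Q0 g] [Q0 [Q0 f] [Q0 f]]] [Q0 f]]]]]
  [Atom p [Atom p [Q0 [Q0 g] [Q0 [Q0 [Q0 [Q0 g] [Q0 f]] [Q0 f]] [Q0 f]]]]]
  [Atom p [Atom p [Q0 [Q0 [Q0 g] [Q0 g]] [Q0 [Q0 f] [Q0 [Q0 f] [Q0 f]]]]]]

14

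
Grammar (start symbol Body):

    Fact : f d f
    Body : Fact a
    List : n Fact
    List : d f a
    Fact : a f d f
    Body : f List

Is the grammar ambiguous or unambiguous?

Witness: f d f a

Derivation 1: Body ⇒ Fact a ⇒ f d f a
Derivation 2: Body ⇒ f List ⇒ f d f a

Two distinct leftmost derivations for the same string.

Ambiguous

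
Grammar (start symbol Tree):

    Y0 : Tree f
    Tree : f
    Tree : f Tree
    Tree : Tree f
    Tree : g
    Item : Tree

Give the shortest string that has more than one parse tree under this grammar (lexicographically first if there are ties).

length 1: no string has ≥2 trees
length 2: f f has 2 parse trees

Two derivations of f f:
  Tree ⇒ f Tree ⇒ f f
  Tree ⇒ Tree f ⇒ f f

f f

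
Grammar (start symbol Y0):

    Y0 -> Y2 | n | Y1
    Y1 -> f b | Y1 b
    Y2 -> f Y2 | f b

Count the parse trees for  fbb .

1

Parse trees for fbb:
  [Y0 [Y1 [Y1 f b] b]]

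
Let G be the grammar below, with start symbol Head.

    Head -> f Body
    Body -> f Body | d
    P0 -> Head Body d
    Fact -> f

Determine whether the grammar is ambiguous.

Only Head, Body are reachable from Head; ignoring the rest: Each reachable nonterminal has at most one production per leading terminal, and all productions are right-linear; the derivation is determined token-by-token.

Unambiguous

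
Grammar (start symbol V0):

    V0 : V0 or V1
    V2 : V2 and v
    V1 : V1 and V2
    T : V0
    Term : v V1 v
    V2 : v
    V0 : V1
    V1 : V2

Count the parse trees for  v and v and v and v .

Parse trees for v and v and v and v:
  [V0 [V1 [V1 [V2 v]] and [V2 [V2 [V2 v] and v] and v]]]
  [V0 [V1 [V1 [V1 [V2 v]] and [V2 v]] and [V2 [V2 v] and v]]]
  [V0 [V1 [V1 [V2 [V2 v] and v]] and [V2 [V2 v] and v]]]
  [V0 [V1 [V1 [V1 [V2 v]] and [V2 [V2 v] and v]] and [V2 v]]]
  [V0 [V1 [V1 [V1 [V1 [V2 v]] and [V2 v]] and [V2 v]] and [V2 v]]]
  [V0 [V1 [V1 [V1 [V2 [V2 v] and v]] and [V2 v]] and [V2 v]]]
  [V0 [V1 [V1 [V2 [V2 [V2 v] and v] and v]] and [V2 v]]]
  [V0 [V1 [V2 [V2 [V2 [V2 v] and v] and v] and v]]]

8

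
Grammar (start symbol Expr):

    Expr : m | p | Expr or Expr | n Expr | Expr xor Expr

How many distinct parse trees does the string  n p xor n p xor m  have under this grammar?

7

Parse trees for n p xor n p xor m:
  [Expr n [Expr [Expr p] xor [Expr n [Expr [Expr p] xor [Expr m]]]]]
  [Expr n [Expr [Expr p] xor [Expr [Expr n [Expr p]] xor [Expr m]]]]
  [Expr n [Expr [Expr [Expr p] xor [Expr n [Expr p]]] xor [Expr m]]]
  [Expr [Expr n [Expr p]] xor [Expr n [Expr [Expr p] xor [Expr m]]]]
  [Expr [Expr n [Expr p]] xor [Expr [Expr n [Expr p]] xor [Expr m]]]
  [Expr [Expr n [Expr [Expr p] xor [Expr n [Expr p]]]] xor [Expr m]]
  [Expr [Expr [Expr n [Expr p]] xor [Expr n [Expr p]]] xor [Expr m]]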